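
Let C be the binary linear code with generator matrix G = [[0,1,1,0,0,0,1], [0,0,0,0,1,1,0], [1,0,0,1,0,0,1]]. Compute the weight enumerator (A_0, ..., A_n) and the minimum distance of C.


Weight distribution: A_0 = 1, A_2 = 1, A_3 = 2, A_4 = 1, A_5 = 2, A_6 = 1. Minimum distance d = 2.

Enumerate all 2^3 = 8 messages m ∈ F_2^3.
For each, compute codeword c = mG in F_2^7, then tally its weight.
  m = 000 → c = 0000000, weight = 0.
  m = 100 → c = 0110001, weight = 3.
  m = 010 → c = 0000110, weight = 2.
  m = 110 → c = 0110111, weight = 5.
  m = 001 → c = 1001001, weight = 3.
  m = 101 → c = 1111000, weight = 4.
  m = 011 → c = 1001111, weight = 5.
  m = 111 → c = 1111110, weight = 6.
Tally weights:
  weight 0: 1 codewords.
  weight 2: 1 codewords.
  weight 3: 2 codewords.
  weight 4: 1 codewords.
  weight 5: 2 codewords.
  weight 6: 1 codewords.
Minimum distance d = smallest w > 0 with A_w > 0 = 2.
Sanity: Σ A_w = 8 = 2^3 = 8 ✓.


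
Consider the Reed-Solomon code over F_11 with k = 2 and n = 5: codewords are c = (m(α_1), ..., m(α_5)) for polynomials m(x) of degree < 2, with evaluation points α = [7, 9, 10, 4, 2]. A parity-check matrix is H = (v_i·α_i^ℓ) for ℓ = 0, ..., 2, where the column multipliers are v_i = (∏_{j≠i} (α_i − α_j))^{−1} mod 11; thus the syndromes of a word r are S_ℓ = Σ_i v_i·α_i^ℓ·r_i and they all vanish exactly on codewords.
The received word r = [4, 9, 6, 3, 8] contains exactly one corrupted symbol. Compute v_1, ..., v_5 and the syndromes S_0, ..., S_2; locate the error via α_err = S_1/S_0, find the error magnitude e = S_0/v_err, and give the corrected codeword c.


S = (8, 10, 7), error at position 4, error magnitude e = 1, c = [4, 9, 6, 2, 8].

Step 1: column multipliers v_i = (∏_{j≠i}(α_i − α_j))^{−1} mod 11.
  i = 1 (α = 7): (7−9)(7−10)(7−4)(7−2) = (−2)·(−3)·3·5 = 90 ≡ 2, so v_1 = 2^{−1} = 6 (mod 11).
  i = 2 (α = 9): (9−7)(9−10)(9−4)(9−2) = 2·(−1)·5·7 = −70 ≡ 7, so v_2 = 7^{−1} = 8 (mod 11).
  i = 3 (α = 10): (10−7)(10−9)(10−4)(10−2) = 3·1·6·8 = 144 ≡ 1, so v_3 = 1^{−1} = 1 (mod 11).
  i = 4 (α = 4): (4−7)(4−9)(4−10)(4−2) = (−3)·(−5)·(−6)·2 = −180 ≡ 7, so v_4 = 7^{−1} = 8 (mod 11).
  i = 5 (α = 2): (2−7)(2−9)(2−10)(2−4) = (−5)·(−7)·(−8)·(−2) = 560 ≡ 10, so v_5 = 10^{−1} = 10 (mod 11).
  v = [6, 8, 1, 8, 10].
Step 2: syndromes of r = [4, 9, 6, 3, 8] (all sums mod 11).
  S_0 = Σ v_i r_i = 6·4 + 8·9 + 1·6 + 8·3 + 10·8 = 206 ≡ 8.
  S_1 = Σ v_i α_i r_i = 6·7·4 + 8·9·9 + 1·10·6 + 8·4·3 + 10·2·8 = 1132 ≡ 10.
  α_i^2 mod 11 = [5, 4, 1, 5, 4].
  S_2 = Σ v_i α_i^2 r_i = 6·5·4 + 8·4·9 + 1·1·6 + 8·5·3 + 10·4·8 = 854 ≡ 7.
  S = (8, 10, 7) ≠ 0, so r is not a codeword (an error is present).
Step 3: locate the error. For a single error e at position i, S_ℓ = v_i·e·α_i^ℓ, so α_err = S_1/S_0.
  S_0^{−1} = 8^{−1} = 7 (mod 11), so α_err = 10·7 = 70 ≡ 4 = α_4. Error position i = 4.
  Consistency check: S_2/S_1 = 7·10 = 70 ≡ 4 = α_err ✓ (single-error assumption holds).
Step 4: error magnitude e = S_0/v_4 = S_0·∏_{j≠4}(α_4 − α_j) = 8·7 = 56 ≡ 1 (mod 11).
Step 5: correct position 4: c_4 = r_4 − e = 3 − 1 ≡ 2 (mod 11). Hence c = [4, 9, 6, 2, 8].
  Check: interpolating c through the α_i gives m(x) = 3 + 8·x (degree < 2) with m(α_i) = c_i for every i, so c is indeed a codeword.


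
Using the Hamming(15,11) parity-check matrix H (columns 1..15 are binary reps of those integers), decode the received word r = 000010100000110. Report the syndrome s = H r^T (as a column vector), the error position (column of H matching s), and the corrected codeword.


s = (0, 0, 0, 1)^T, error position = 1, corrected codeword c = 100010100000110

Compute s = H r^T mod 2 one row at a time:
  s_1 = 0 + 0 + 0 + 0 + 0 + 1 + 1 + 0 = 2 ≡ 0 (mod 2).
  s_2 = 0 + 1 + 0 + 1 + 0 + 1 + 1 + 0 = 4 ≡ 0 (mod 2).
  s_3 = 0 + 0 + 0 + 1 + 0 + 0 + 1 + 0 = 2 ≡ 0 (mod 2).
  s_4 = 0 + 0 + 1 + 1 + 0 + 0 + 1 + 0 = 3 ≡ 1 (mod 2).
s = (0, 0, 0, 1)^T — this equals column 1 of H (binary 0001), so error is at position 1.
Correct: flip bit 1 of r = 000010100000110 to get c = 100010100000110.


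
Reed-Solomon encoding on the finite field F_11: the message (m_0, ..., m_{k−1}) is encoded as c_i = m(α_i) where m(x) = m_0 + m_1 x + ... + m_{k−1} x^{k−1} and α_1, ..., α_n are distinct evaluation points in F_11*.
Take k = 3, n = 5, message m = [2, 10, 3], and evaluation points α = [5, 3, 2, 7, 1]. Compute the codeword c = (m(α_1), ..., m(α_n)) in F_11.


c = [6, 4, 1, 10, 4]

Message polynomial: m(x) = 2 + 10·x + 3·x^2 (mod 11).
For each evaluation point α_i, compute m(α_i) mod 11:
  α_1 = 5: Horner steps 3 → 3 → 6, so m(5) = 6.
  α_2 = 3: Horner steps 3 → 8 → 4, so m(3) = 4.
  α_3 = 2: Horner steps 3 → 5 → 1, so m(2) = 1.
  α_4 = 7: Horner steps 3 → 9 → 10, so m(7) = 10.
  α_5 = 1: Horner steps 3 → 2 → 4, so m(1) = 4.
Codeword c = [6, 4, 1, 10, 4] ∈ F_11^5.


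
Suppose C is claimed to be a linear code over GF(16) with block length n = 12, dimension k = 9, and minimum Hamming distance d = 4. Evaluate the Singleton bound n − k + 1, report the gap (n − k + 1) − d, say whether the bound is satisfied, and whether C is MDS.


Singleton RHS = n − k + 1 = 4, slack = 0, bound satisfied, MDS.

Singleton bound: d ≤ n − k + 1.
Here n = 12, k = 9, so n − k + 1 = 4.
Given d = 4, check d ≤ 4: YES.
Slack = (n − k + 1) − d = 0.
The code is MDS (slack = 0).
Description: the claimed parameters are [12, 9, 4]_16; such a code would be MDS (meets Singleton bound).


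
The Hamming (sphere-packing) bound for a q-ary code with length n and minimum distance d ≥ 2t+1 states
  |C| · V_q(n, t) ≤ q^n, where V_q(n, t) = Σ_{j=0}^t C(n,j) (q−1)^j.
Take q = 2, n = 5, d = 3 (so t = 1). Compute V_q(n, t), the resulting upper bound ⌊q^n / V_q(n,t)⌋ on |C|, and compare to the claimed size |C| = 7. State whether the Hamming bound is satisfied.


V_q(n, t) = 6, q^n = 32, Hamming bound = 5, |C| = 7 > bound (violated).

Step 1: Compute V_q(n, t) = Σ_{j=0}^1 C(n, j) (q−1)^j.
  j = 0: C(5,0)·(1)^0 = 1·1 = 1.
  j = 1: C(5,1)·(1)^1 = 5·1 = 5.
  V_q(n, t) = 1 + 5 = 6.
Step 2: q^n = 2^5 = 32.
Step 3: Hamming bound ⌊q^n / V_q(n,t)⌋ = ⌊32/6⌋ = 5.
Step 4: Compare |C| = 7 to 5: violated.
The claimed |C| lies above the Hamming bound, so no 2-ary code of length 5 with d ≥ 3 can have 7 codewords.


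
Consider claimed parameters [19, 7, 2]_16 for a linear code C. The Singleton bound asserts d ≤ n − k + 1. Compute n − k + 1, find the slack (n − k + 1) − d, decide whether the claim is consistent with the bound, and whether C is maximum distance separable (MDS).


Singleton RHS = n − k + 1 = 13, slack = 11, bound satisfied, not MDS.

Singleton bound: d ≤ n − k + 1.
Here n = 19, k = 7, so n − k + 1 = 13.
Given d = 2, check d ≤ 13: YES.
Slack = (n − k + 1) − d = 11.
The code is NOT MDS (slack = 11 > 0).
Description: the claimed parameters are [19, 7, 2]_16; such a code would be non-MDS.


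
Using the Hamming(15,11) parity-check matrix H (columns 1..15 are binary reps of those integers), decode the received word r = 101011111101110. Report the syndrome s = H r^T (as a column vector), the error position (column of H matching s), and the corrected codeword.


s = (0, 0, 1, 0)^T, error position = 2, corrected codeword c = 111011111101110

Compute s = H r^T mod 2 one row at a time:
  s_1 = 1 + 1 + 1 + 0 + 1 + 1 + 1 + 0 = 6 ≡ 0 (mod 2).
  s_2 = 0 + 1 + 1 + 1 + 1 + 1 + 1 + 0 = 6 ≡ 0 (mod 2).
  s_3 = 0 + 1 + 1 + 1 + 1 + 0 + 1 + 0 = 5 ≡ 1 (mod 2).
  s_4 = 1 + 1 + 1 + 1 + 1 + 0 + 1 + 0 = 6 ≡ 0 (mod 2).
s = (0, 0, 1, 0)^T — this equals column 2 of H (binary 0010), so error is at position 2.
Correct: flip bit 2 of r = 101011111101110 to get c = 111011111101110.


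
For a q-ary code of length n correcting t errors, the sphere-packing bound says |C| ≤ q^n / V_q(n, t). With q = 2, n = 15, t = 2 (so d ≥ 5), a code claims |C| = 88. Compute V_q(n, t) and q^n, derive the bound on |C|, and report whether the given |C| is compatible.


V_q(n, t) = 121, q^n = 32768, Hamming bound = 270, |C| = 88 ≤ bound (satisfied).

Step 1: Compute V_q(n, t) = Σ_{j=0}^2 C(n, j) (q−1)^j.
  j = 0: C(15,0)·(1)^0 = 1·1 = 1.
  j = 1: C(15,1)·(1)^1 = 15·1 = 15.
  j = 2: C(15,2)·(1)^2 = 105·1 = 105.
  V_q(n, t) = 1 + 15 + 105 = 121.
Step 2: q^n = 2^15 = 32768.
Step 3: Hamming bound ⌊q^n / V_q(n,t)⌋ = ⌊32768/121⌋ = 270.
Step 4: Compare |C| = 88 to 270: satisfied.
The claimed |C| lies below the Hamming bound.


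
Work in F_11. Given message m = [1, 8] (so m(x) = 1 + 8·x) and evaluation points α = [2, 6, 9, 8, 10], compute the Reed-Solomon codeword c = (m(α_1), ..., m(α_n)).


c = [6, 5, 7, 10, 4]

Message polynomial: m(x) = 1 + 8·x (mod 11).
For each evaluation point α_i, compute m(α_i) mod 11:
  α_1 = 2: Horner steps 8 → 6, so m(2) = 6.
  α_2 = 6: Horner steps 8 → 5, so m(6) = 5.
  α_3 = 9: Horner steps 8 → 7, so m(9) = 7.
  α_4 = 8: Horner steps 8 → 10, so m(8) = 10.
  α_5 = 10: Horner steps 8 → 4, so m(10) = 4.
Codeword c = [6, 5, 7, 10, 4] ∈ F_11^5.


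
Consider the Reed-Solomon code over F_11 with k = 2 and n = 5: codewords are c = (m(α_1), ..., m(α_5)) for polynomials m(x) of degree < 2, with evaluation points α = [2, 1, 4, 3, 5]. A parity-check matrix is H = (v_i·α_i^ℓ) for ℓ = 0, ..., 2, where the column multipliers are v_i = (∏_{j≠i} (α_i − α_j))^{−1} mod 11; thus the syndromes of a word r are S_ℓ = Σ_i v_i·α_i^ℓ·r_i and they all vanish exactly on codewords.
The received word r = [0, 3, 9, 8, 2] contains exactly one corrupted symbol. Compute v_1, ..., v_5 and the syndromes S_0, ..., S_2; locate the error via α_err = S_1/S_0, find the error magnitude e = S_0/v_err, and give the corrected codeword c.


S = (3, 1, 4), error at position 3, error magnitude e = 4, c = [0, 3, 5, 8, 2].

Step 1: column multipliers v_i = (∏_{j≠i}(α_i − α_j))^{−1} mod 11.
  i = 1 (α = 2): (2−1)(2−4)(2−3)(2−5) = 1·(−2)·(−1)·(−3) = −6 ≡ 5, so v_1 = 5^{−1} = 9 (mod 11).
  i = 2 (α = 1): (1−2)(1−4)(1−3)(1−5) = (−1)·(−3)·(−2)·(−4) = 24 ≡ 2, so v_2 = 2^{−1} = 6 (mod 11).
  i = 3 (α = 4): (4−2)(4−1)(4−3)(4−5) = 2·3·1·(−1) = −6 ≡ 5, so v_3 = 5^{−1} = 9 (mod 11).
  i = 4 (α = 3): (3−2)(3−1)(3−4)(3−5) = 1·2·(−1)·(−2) = 4 ≡ 4, so v_4 = 4^{−1} = 3 (mod 11).
  i = 5 (α = 5): (5−2)(5−1)(5−4)(5−3) = 3·4·1·2 = 24 ≡ 2, so v_5 = 2^{−1} = 6 (mod 11).
  v = [9, 6, 9, 3, 6].
Step 2: syndromes of r = [0, 3, 9, 8, 2] (all sums mod 11).
  S_0 = Σ v_i r_i = 9·0 + 6·3 + 9·9 + 3·8 + 6·2 = 135 ≡ 3.
  S_1 = Σ v_i α_i r_i = 9·2·0 + 6·1·3 + 9·4·9 + 3·3·8 + 6·5·2 = 474 ≡ 1.
  α_i^2 mod 11 = [4, 1, 5, 9, 3].
  S_2 = Σ v_i α_i^2 r_i = 9·4·0 + 6·1·3 + 9·5·9 + 3·9·8 + 6·3·2 = 675 ≡ 4.
  S = (3, 1, 4) ≠ 0, so r is not a codeword (an error is present).
Step 3: locate the error. For a single error e at position i, S_ℓ = v_i·e·α_i^ℓ, so α_err = S_1/S_0.
  S_0^{−1} = 3^{−1} = 4 (mod 11), so α_err = 1·4 = 4 ≡ 4 = α_3. Error position i = 3.
  Consistency check: S_2/S_1 = 4·1 = 4 ≡ 4 = α_err ✓ (single-error assumption holds).
Step 4: error magnitude e = S_0/v_3 = S_0·∏_{j≠3}(α_3 − α_j) = 3·5 = 15 ≡ 4 (mod 11).
Step 5: correct position 3: c_3 = r_3 − e = 9 − 4 ≡ 5 (mod 11). Hence c = [0, 3, 5, 8, 2].
  Check: interpolating c through the α_i gives m(x) = 6 + 8·x (degree < 2) with m(α_i) = c_i for every i, so c is indeed a codeword.


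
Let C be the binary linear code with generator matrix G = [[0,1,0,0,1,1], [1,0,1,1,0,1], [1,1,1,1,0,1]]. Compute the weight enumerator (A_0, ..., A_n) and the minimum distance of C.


Weight distribution: A_0 = 1, A_1 = 1, A_2 = 1, A_3 = 1, A_4 = 2, A_5 = 2. Minimum distance d = 1.

Enumerate all 2^3 = 8 messages m ∈ F_2^3.
For each, compute codeword c = mG in F_2^6, then tally its weight.
  m = 000 → c = 000000, weight = 0.
  m = 100 → c = 010011, weight = 3.
  m = 010 → c = 101101, weight = 4.
  m = 110 → c = 111110, weight = 5.
  m = 001 → c = 111101, weight = 5.
  m = 101 → c = 101110, weight = 4.
  m = 011 → c = 010000, weight = 1.
  m = 111 → c = 000011, weight = 2.
Tally weights:
  weight 0: 1 codewords.
  weight 1: 1 codewords.
  weight 2: 1 codewords.
  weight 3: 1 codewords.
  weight 4: 2 codewords.
  weight 5: 2 codewords.
Minimum distance d = smallest w > 0 with A_w > 0 = 1.
Sanity: Σ A_w = 8 = 2^3 = 8 ✓.


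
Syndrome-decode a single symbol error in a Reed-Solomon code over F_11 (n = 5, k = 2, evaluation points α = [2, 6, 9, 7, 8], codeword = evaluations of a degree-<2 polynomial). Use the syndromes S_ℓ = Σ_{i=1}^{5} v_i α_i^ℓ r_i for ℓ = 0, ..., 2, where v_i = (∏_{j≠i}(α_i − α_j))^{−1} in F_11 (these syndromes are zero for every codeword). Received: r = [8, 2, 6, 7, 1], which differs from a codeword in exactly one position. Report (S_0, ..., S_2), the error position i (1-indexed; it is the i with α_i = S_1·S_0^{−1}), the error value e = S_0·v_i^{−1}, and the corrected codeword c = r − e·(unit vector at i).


S = (1, 2, 4), error at position 1, error magnitude e = 4, c = [4, 2, 6, 7, 1].

Step 1: column multipliers v_i = (∏_{j≠i}(α_i − α_j))^{−1} mod 11.
  i = 1 (α = 2): (2−6)(2−9)(2−7)(2−8) = (−4)·(−7)·(−5)·(−6) = 840 ≡ 4, so v_1 = 4^{−1} = 3 (mod 11).
  i = 2 (α = 6): (6−2)(6−9)(6−7)(6−8) = 4·(−3)·(−1)·(−2) = −24 ≡ 9, so v_2 = 9^{−1} = 5 (mod 11).
  i = 3 (α = 9): (9−2)(9−6)(9−7)(9−8) = 7·3·2·1 = 42 ≡ 9, so v_3 = 9^{−1} = 5 (mod 11).
  i = 4 (α = 7): (7−2)(7−6)(7−9)(7−8) = 5·1·(−2)·(−1) = 10 ≡ 10, so v_4 = 10^{−1} = 10 (mod 11).
  i = 5 (α = 8): (8−2)(8−6)(8−9)(8−7) = 6·2·(−1)·1 = −12 ≡ 10, so v_5 = 10^{−1} = 10 (mod 11).
  v = [3, 5, 5, 10, 10].
Step 2: syndromes of r = [8, 2, 6, 7, 1] (all sums mod 11).
  S_0 = Σ v_i r_i = 3·8 + 5·2 + 5·6 + 10·7 + 10·1 = 144 ≡ 1.
  S_1 = Σ v_i α_i r_i = 3·2·8 + 5·6·2 + 5·9·6 + 10·7·7 + 10·8·1 = 948 ≡ 2.
  α_i^2 mod 11 = [4, 3, 4, 5, 9].
  S_2 = Σ v_i α_i^2 r_i = 3·4·8 + 5·3·2 + 5·4·6 + 10·5·7 + 10·9·1 = 686 ≡ 4.
  S = (1, 2, 4) ≠ 0, so r is not a codeword (an error is present).
Step 3: locate the error. For a single error e at position i, S_ℓ = v_i·e·α_i^ℓ, so α_err = S_1/S_0.
  S_0^{−1} = 1^{−1} = 1 (mod 11), so α_err = 2·1 = 2 ≡ 2 = α_1. Error position i = 1.
  Consistency check: S_2/S_1 = 4·6 = 24 ≡ 2 = α_err ✓ (single-error assumption holds).
Step 4: error magnitude e = S_0/v_1 = S_0·∏_{j≠1}(α_1 − α_j) = 1·4 = 4 ≡ 4 (mod 11).
Step 5: correct position 1: c_1 = r_1 − e = 8 − 4 ≡ 4 (mod 11). Hence c = [4, 2, 6, 7, 1].
  Check: interpolating c through the α_i gives m(x) = 5 + 5·x (degree < 2) with m(α_i) = c_i for every i, so c is indeed a codeword.


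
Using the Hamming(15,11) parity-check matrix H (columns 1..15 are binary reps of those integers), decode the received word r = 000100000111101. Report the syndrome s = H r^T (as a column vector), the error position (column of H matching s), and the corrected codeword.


s = (1, 0, 1, 1)^T, error position = 11, corrected codeword c = 000100000101101

Compute s = H r^T mod 2 one row at a time:
  s_1 = 0 + 0 + 1 + 1 + 1 + 1 + 0 + 1 = 5 ≡ 1 (mod 2).
  s_2 = 1 + 0 + 0 + 0 + 1 + 1 + 0 + 1 = 4 ≡ 0 (mod 2).
  s_3 = 0 + 0 + 0 + 0 + 1 + 1 + 0 + 1 = 3 ≡ 1 (mod 2).
  s_4 = 0 + 0 + 0 + 0 + 0 + 1 + 1 + 1 = 3 ≡ 1 (mod 2).
s = (1, 0, 1, 1)^T — this equals column 11 of H (binary 1011), so error is at position 11.
Correct: flip bit 11 of r = 000100000111101 to get c = 000100000101101.


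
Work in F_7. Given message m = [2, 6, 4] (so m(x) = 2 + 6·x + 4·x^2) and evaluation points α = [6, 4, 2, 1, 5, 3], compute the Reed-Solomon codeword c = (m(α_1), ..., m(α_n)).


c = [0, 6, 2, 5, 6, 0]

Message polynomial: m(x) = 2 + 6·x + 4·x^2 (mod 7).
For each evaluation point α_i, compute m(α_i) mod 7:
  α_1 = 6: Horner steps 4 → 2 → 0, so m(6) = 0.
  α_2 = 4: Horner steps 4 → 1 → 6, so m(4) = 6.
  α_3 = 2: Horner steps 4 → 0 → 2, so m(2) = 2.
  α_4 = 1: Horner steps 4 → 3 → 5, so m(1) = 5.
  α_5 = 5: Horner steps 4 → 5 → 6, so m(5) = 6.
  α_6 = 3: Horner steps 4 → 4 → 0, so m(3) = 0.
Codeword c = [0, 6, 2, 5, 6, 0] ∈ F_7^6.


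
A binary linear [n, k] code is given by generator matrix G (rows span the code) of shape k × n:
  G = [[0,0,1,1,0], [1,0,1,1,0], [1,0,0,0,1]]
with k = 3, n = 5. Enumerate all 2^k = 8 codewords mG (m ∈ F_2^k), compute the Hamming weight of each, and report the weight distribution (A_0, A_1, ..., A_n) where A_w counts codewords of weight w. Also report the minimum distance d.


Weight distribution: A_0 = 1, A_1 = 2, A_2 = 2, A_3 = 2, A_4 = 1. Minimum distance d = 1.

Enumerate all 2^3 = 8 messages m ∈ F_2^3.
For each, compute codeword c = mG in F_2^5, then tally its weight.
  m = 000 → c = 00000, weight = 0.
  m = 100 → c = 00110, weight = 2.
  m = 010 → c = 10110, weight = 3.
  m = 110 → c = 10000, weight = 1.
  m = 001 → c = 10001, weight = 2.
  m = 101 → c = 10111, weight = 4.
  m = 011 → c = 00111, weight = 3.
  m = 111 → c = 00001, weight = 1.
Tally weights:
  weight 0: 1 codewords.
  weight 1: 2 codewords.
  weight 2: 2 codewords.
  weight 3: 2 codewords.
  weight 4: 1 codewords.
Minimum distance d = smallest w > 0 with A_w > 0 = 1.
Sanity: Σ A_w = 8 = 2^3 = 8 ✓.


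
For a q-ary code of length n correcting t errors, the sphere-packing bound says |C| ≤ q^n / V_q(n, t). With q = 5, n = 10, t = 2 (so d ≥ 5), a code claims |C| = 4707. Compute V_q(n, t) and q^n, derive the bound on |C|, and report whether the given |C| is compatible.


V_q(n, t) = 761, q^n = 9765625, Hamming bound = 12832, |C| = 4707 ≤ bound (satisfied).

Step 1: Compute V_q(n, t) = Σ_{j=0}^2 C(n, j) (q−1)^j.
  j = 0: C(10,0)·(4)^0 = 1·1 = 1.
  j = 1: C(10,1)·(4)^1 = 10·4 = 40.
  j = 2: C(10,2)·(4)^2 = 45·16 = 720.
  V_q(n, t) = 1 + 40 + 720 = 761.
Step 2: q^n = 5^10 = 9765625.
Step 3: Hamming bound ⌊q^n / V_q(n,t)⌋ = ⌊9765625/761⌋ = 12832.
Step 4: Compare |C| = 4707 to 12832: satisfied.
The claimed |C| lies below the Hamming bound.


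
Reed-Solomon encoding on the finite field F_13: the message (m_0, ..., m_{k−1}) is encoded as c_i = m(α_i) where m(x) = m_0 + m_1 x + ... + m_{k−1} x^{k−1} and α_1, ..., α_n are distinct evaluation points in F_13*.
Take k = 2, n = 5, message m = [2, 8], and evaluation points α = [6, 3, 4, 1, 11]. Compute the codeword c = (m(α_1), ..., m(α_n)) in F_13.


c = [11, 0, 8, 10, 12]

Message polynomial: m(x) = 2 + 8·x (mod 13).
For each evaluation point α_i, compute m(α_i) mod 13:
  α_1 = 6: Horner steps 8 → 11, so m(6) = 11.
  α_2 = 3: Horner steps 8 → 0, so m(3) = 0.
  α_3 = 4: Horner steps 8 → 8, so m(4) = 8.
  α_4 = 1: Horner steps 8 → 10, so m(1) = 10.
  α_5 = 11: Horner steps 8 → 12, so m(11) = 12.
Codeword c = [11, 0, 8, 10, 12] ∈ F_13^5.


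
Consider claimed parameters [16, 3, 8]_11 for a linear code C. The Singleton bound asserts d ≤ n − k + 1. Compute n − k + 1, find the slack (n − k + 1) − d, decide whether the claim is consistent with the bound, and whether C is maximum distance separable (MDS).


Singleton RHS = n − k + 1 = 14, slack = 6, bound satisfied, not MDS.

Singleton bound: d ≤ n − k + 1.
Here n = 16, k = 3, so n − k + 1 = 14.
Given d = 8, check d ≤ 14: YES.
Slack = (n − k + 1) − d = 6.
The code is NOT MDS (slack = 6 > 0).
Description: the claimed parameters are [16, 3, 8]_11; such a code would be non-MDS.


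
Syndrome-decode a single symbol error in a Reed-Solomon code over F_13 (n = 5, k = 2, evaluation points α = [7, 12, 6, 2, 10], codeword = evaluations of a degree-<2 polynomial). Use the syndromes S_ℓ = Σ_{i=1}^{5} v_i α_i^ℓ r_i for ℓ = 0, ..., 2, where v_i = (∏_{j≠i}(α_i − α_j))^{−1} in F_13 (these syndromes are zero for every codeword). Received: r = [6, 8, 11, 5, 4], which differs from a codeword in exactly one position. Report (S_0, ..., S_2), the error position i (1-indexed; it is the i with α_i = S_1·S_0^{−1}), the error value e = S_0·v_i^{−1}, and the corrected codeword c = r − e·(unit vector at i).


S = (7, 6, 7), error at position 2, error magnitude e = 1, c = [6, 7, 11, 5, 4].

Step 1: column multipliers v_i = (∏_{j≠i}(α_i − α_j))^{−1} mod 13.
  i = 1 (α = 7): (7−12)(7−6)(7−2)(7−10) = (−5)·1·5·(−3) = 75 ≡ 10, so v_1 = 10^{−1} = 4 (mod 13).
  i = 2 (α = 12): (12−7)(12−6)(12−2)(12−10) = 5·6·10·2 = 600 ≡ 2, so v_2 = 2^{−1} = 7 (mod 13).
  i = 3 (α = 6): (6−7)(6−12)(6−2)(6−10) = (−1)·(−6)·4·(−4) = −96 ≡ 8, so v_3 = 8^{−1} = 5 (mod 13).
  i = 4 (α = 2): (2−7)(2−12)(2−6)(2−10) = (−5)·(−10)·(−4)·(−8) = 1600 ≡ 1, so v_4 = 1^{−1} = 1 (mod 13).
  i = 5 (α = 10): (10−7)(10−12)(10−6)(10−2) = 3·(−2)·4·8 = −192 ≡ 3, so v_5 = 3^{−1} = 9 (mod 13).
  v = [4, 7, 5, 1, 9].
Step 2: syndromes of r = [6, 8, 11, 5, 4] (all sums mod 13).
  S_0 = Σ v_i r_i = 4·6 + 7·8 + 5·11 + 1·5 + 9·4 = 176 ≡ 7.
  S_1 = Σ v_i α_i r_i = 4·7·6 + 7·12·8 + 5·6·11 + 1·2·5 + 9·10·4 = 1540 ≡ 6.
  α_i^2 mod 13 = [10, 1, 10, 4, 9].
  S_2 = Σ v_i α_i^2 r_i = 4·10·6 + 7·1·8 + 5·10·11 + 1·4·5 + 9·9·4 = 1190 ≡ 7.
  S = (7, 6, 7) ≠ 0, so r is not a codeword (an error is present).
Step 3: locate the error. For a single error e at position i, S_ℓ = v_i·e·α_i^ℓ, so α_err = S_1/S_0.
  S_0^{−1} = 7^{−1} = 2 (mod 13), so α_err = 6·2 = 12 ≡ 12 = α_2. Error position i = 2.
  Consistency check: S_2/S_1 = 7·11 = 77 ≡ 12 = α_err ✓ (single-error assumption holds).
Step 4: error magnitude e = S_0/v_2 = S_0·∏_{j≠2}(α_2 − α_j) = 7·2 = 14 ≡ 1 (mod 13).
Step 5: correct position 2: c_2 = r_2 − e = 8 − 1 ≡ 7 (mod 13). Hence c = [6, 7, 11, 5, 4].
  Check: interpolating c through the α_i gives m(x) = 2 + 8·x (degree < 2) with m(α_i) = c_i for every i, so c is indeed a codeword.


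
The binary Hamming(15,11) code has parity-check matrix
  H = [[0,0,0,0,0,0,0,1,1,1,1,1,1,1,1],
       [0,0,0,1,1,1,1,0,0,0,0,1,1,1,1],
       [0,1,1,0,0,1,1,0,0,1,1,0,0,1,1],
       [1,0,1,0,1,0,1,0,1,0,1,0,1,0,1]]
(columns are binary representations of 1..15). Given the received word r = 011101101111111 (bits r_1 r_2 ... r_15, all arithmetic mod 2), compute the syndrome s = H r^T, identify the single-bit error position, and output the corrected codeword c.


s = (1, 1, 0, 0)^T, error position = 12, corrected codeword c = 011101101110111

Compute s = H r^T mod 2 one row at a time:
  s_1 = 0 + 1 + 1 + 1 + 1 + 1 + 1 + 1 = 7 ≡ 1 (mod 2).
  s_2 = 1 + 0 + 1 + 1 + 1 + 1 + 1 + 1 = 7 ≡ 1 (mod 2).
  s_3 = 1 + 1 + 1 + 1 + 1 + 1 + 1 + 1 = 8 ≡ 0 (mod 2).
  s_4 = 0 + 1 + 0 + 1 + 1 + 1 + 1 + 1 = 6 ≡ 0 (mod 2).
s = (1, 1, 0, 0)^T — this equals column 12 of H (binary 1100), so error is at position 12.
Correct: flip bit 12 of r = 011101101111111 to get c = 011101101110111.


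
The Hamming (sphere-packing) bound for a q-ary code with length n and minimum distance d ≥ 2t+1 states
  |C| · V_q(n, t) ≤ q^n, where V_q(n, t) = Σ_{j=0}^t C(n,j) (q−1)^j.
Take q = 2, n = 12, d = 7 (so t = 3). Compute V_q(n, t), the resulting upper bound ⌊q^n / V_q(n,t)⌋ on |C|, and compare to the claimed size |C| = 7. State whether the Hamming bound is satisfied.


V_q(n, t) = 299, q^n = 4096, Hamming bound = 13, |C| = 7 ≤ bound (satisfied).

Step 1: Compute V_q(n, t) = Σ_{j=0}^3 C(n, j) (q−1)^j.
  j = 0: C(12,0)·(1)^0 = 1·1 = 1.
  j = 1: C(12,1)·(1)^1 = 12·1 = 12.
  j = 2: C(12,2)·(1)^2 = 66·1 = 66.
  j = 3: C(12,3)·(1)^3 = 220·1 = 220.
  V_q(n, t) = 1 + 12 + 66 + 220 = 299.
Step 2: q^n = 2^12 = 4096.
Step 3: Hamming bound ⌊q^n / V_q(n,t)⌋ = ⌊4096/299⌋ = 13.
Step 4: Compare |C| = 7 to 13: satisfied.
The claimed |C| lies below the Hamming bound.


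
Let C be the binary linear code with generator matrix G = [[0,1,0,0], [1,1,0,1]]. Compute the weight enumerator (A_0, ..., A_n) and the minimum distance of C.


Weight distribution: A_0 = 1, A_1 = 1, A_2 = 1, A_3 = 1. Minimum distance d = 1.

Enumerate all 2^2 = 4 messages m ∈ F_2^2.
For each, compute codeword c = mG in F_2^4, then tally its weight.
  m = 00 → c = 0000, weight = 0.
  m = 10 → c = 0100, weight = 1.
  m = 01 → c = 1101, weight = 3.
  m = 11 → c = 1001, weight = 2.
Tally weights:
  weight 0: 1 codewords.
  weight 1: 1 codewords.
  weight 2: 1 codewords.
  weight 3: 1 codewords.
Minimum distance d = smallest w > 0 with A_w > 0 = 1.
Sanity: Σ A_w = 4 = 2^2 = 4 ✓.


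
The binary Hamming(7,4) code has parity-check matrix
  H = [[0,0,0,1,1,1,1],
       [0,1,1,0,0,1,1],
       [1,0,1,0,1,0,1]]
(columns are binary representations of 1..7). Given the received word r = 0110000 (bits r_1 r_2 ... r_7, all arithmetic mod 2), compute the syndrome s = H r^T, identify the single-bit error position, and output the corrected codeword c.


s = (0, 0, 1)^T, error position = 1, corrected codeword c = 1110000

Compute s = H r^T mod 2 one row at a time:
  s_1 = 0 + 0 + 0 + 0 = 0 ≡ 0 (mod 2).
  s_2 = 1 + 1 + 0 + 0 = 2 ≡ 0 (mod 2).
  s_3 = 0 + 1 + 0 + 0 = 1 ≡ 1 (mod 2).
s = (0, 0, 1)^T — this equals column 1 of H (binary 001), so error is at position 1.
Correct: flip bit 1 of r = 0110000 to get c = 1110000.


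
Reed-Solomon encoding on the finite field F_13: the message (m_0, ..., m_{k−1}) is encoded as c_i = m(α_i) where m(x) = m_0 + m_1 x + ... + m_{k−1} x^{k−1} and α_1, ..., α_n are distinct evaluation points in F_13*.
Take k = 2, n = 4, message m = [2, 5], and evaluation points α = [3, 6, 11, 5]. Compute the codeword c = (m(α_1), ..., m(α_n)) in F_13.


c = [4, 6, 5, 1]

Message polynomial: m(x) = 2 + 5·x (mod 13).
For each evaluation point α_i, compute m(α_i) mod 13:
  α_1 = 3: Horner steps 5 → 4, so m(3) = 4.
  α_2 = 6: Horner steps 5 → 6, so m(6) = 6.
  α_3 = 11: Horner steps 5 → 5, so m(11) = 5.
  α_4 = 5: Horner steps 5 → 1, so m(5) = 1.
Codeword c = [4, 6, 5, 1] ∈ F_13^4.


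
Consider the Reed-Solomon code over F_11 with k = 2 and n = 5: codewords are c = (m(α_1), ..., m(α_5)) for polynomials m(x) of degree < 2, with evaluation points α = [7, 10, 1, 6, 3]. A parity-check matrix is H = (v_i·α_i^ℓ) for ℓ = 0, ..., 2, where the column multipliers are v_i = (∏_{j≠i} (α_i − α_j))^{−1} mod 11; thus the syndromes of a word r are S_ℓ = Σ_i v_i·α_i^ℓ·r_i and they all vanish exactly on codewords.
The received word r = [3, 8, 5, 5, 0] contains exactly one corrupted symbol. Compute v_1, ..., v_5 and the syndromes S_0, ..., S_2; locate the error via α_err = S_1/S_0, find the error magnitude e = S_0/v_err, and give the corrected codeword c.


S = (1, 1, 1), error at position 3, error magnitude e = 1, c = [3, 8, 4, 5, 0].

Step 1: column multipliers v_i = (∏_{j≠i}(α_i − α_j))^{−1} mod 11.
  i = 1 (α = 7): (7−10)(7−1)(7−6)(7−3) = (−3)·6·1·4 = −72 ≡ 5, so v_1 = 5^{−1} = 9 (mod 11).
  i = 2 (α = 10): (10−7)(10−1)(10−6)(10−3) = 3·9·4·7 = 756 ≡ 8, so v_2 = 8^{−1} = 7 (mod 11).
  i = 3 (α = 1): (1−7)(1−10)(1−6)(1−3) = (−6)·(−9)·(−5)·(−2) = 540 ≡ 1, so v_3 = 1^{−1} = 1 (mod 11).
  i = 4 (α = 6): (6−7)(6−10)(6−1)(6−3) = (−1)·(−4)·5·3 = 60 ≡ 5, so v_4 = 5^{−1} = 9 (mod 11).
  i = 5 (α = 3): (3−7)(3−10)(3−1)(3−6) = (−4)·(−7)·2·(−3) = −168 ≡ 8, so v_5 = 8^{−1} = 7 (mod 11).
  v = [9, 7, 1, 9, 7].
Step 2: syndromes of r = [3, 8, 5, 5, 0] (all sums mod 11).
  S_0 = Σ v_i r_i = 9·3 + 7·8 + 1·5 + 9·5 + 7·0 = 133 ≡ 1.
  S_1 = Σ v_i α_i r_i = 9·7·3 + 7·10·8 + 1·1·5 + 9·6·5 + 7·3·0 = 1024 ≡ 1.
  α_i^2 mod 11 = [5, 1, 1, 3, 9].
  S_2 = Σ v_i α_i^2 r_i = 9·5·3 + 7·1·8 + 1·1·5 + 9·3·5 + 7·9·0 = 331 ≡ 1.
  S = (1, 1, 1) ≠ 0, so r is not a codeword (an error is present).
Step 3: locate the error. For a single error e at position i, S_ℓ = v_i·e·α_i^ℓ, so α_err = S_1/S_0.
  S_0^{−1} = 1^{−1} = 1 (mod 11), so α_err = 1·1 = 1 ≡ 1 = α_3. Error position i = 3.
  Consistency check: S_2/S_1 = 1·1 = 1 ≡ 1 = α_err ✓ (single-error assumption holds).
Step 4: error magnitude e = S_0/v_3 = S_0·∏_{j≠3}(α_3 − α_j) = 1·1 = 1 ≡ 1 (mod 11).
Step 5: correct position 3: c_3 = r_3 − e = 5 − 1 ≡ 4 (mod 11). Hence c = [3, 8, 4, 5, 0].
  Check: interpolating c through the α_i gives m(x) = 6 + 9·x (degree < 2) with m(α_i) = c_i for every i, so c is indeed a codeword.


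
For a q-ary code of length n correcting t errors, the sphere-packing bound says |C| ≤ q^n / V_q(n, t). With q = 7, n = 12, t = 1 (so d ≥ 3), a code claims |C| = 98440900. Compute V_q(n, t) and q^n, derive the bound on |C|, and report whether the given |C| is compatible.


V_q(n, t) = 73, q^n = 13841287201, Hamming bound = 189606673, |C| = 98440900 ≤ bound (satisfied).

Step 1: Compute V_q(n, t) = Σ_{j=0}^1 C(n, j) (q−1)^j.
  j = 0: C(12,0)·(6)^0 = 1·1 = 1.
  j = 1: C(12,1)·(6)^1 = 12·6 = 72.
  V_q(n, t) = 1 + 72 = 73.
Step 2: q^n = 7^12 = 13841287201.
Step 3: Hamming bound ⌊q^n / V_q(n,t)⌋ = ⌊13841287201/73⌋ = 189606673.
Step 4: Compare |C| = 98440900 to 189606673: satisfied.
The claimed |C| lies below the Hamming bound.


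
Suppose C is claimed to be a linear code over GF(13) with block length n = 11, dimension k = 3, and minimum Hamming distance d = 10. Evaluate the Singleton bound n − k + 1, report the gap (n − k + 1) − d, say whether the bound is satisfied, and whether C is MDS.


Singleton RHS = n − k + 1 = 9, slack = -1, bound violated (no such code; not MDS).

Singleton bound: d ≤ n − k + 1.
Here n = 11, k = 3, so n − k + 1 = 9.
Given d = 10, check d ≤ 9: NO.
Slack = (n − k + 1) − d = -1.
The slack is negative: d = 10 exceeds n − k + 1 = 9 by 1, so the Singleton bound is violated and no linear [11, 3, 10]_13 code can exist. In particular it is not MDS (MDS requires d = n − k + 1 exactly).
Description: the claimed parameters are [11, 3, 10]_13; such a code would be impossible (violates the Singleton bound).


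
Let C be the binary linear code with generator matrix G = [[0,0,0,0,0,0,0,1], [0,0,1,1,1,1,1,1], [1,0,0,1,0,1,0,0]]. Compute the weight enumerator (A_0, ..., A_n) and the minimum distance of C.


Weight distribution: A_0 = 1, A_1 = 1, A_3 = 1, A_4 = 2, A_5 = 2, A_6 = 1. Minimum distance d = 1.

Enumerate all 2^3 = 8 messages m ∈ F_2^3.
For each, compute codeword c = mG in F_2^8, then tally its weight.
  m = 000 → c = 00000000, weight = 0.
  m = 100 → c = 00000001, weight = 1.
  m = 010 → c = 00111111, weight = 6.
  m = 110 → c = 00111110, weight = 5.
  m = 001 → c = 10010100, weight = 3.
  m = 101 → c = 10010101, weight = 4.
  m = 011 → c = 10101011, weight = 5.
  m = 111 → c = 10101010, weight = 4.
Tally weights:
  weight 0: 1 codewords.
  weight 1: 1 codewords.
  weight 3: 1 codewords.
  weight 4: 2 codewords.
  weight 5: 2 codewords.
  weight 6: 1 codewords.
Minimum distance d = smallest w > 0 with A_w > 0 = 1.
Sanity: Σ A_w = 8 = 2^3 = 8 ✓.


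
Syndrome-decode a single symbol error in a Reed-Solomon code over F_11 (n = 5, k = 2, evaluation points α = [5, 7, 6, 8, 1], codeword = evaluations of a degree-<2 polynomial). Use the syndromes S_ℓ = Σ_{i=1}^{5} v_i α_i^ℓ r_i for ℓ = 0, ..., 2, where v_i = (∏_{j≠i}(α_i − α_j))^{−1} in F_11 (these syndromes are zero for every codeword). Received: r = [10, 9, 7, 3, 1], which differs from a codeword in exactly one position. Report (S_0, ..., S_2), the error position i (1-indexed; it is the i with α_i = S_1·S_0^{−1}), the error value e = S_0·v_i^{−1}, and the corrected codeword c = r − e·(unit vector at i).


S = (8, 4, 2), error at position 3, error magnitude e = 3, c = [10, 9, 4, 3, 1].

Step 1: column multipliers v_i = (∏_{j≠i}(α_i − α_j))^{−1} mod 11.
  i = 1 (α = 5): (5−7)(5−6)(5−8)(5−1) = (−2)·(−1)·(−3)·4 = −24 ≡ 9, so v_1 = 9^{−1} = 5 (mod 11).
  i = 2 (α = 7): (7−5)(7−6)(7−8)(7−1) = 2·1·(−1)·6 = −12 ≡ 10, so v_2 = 10^{−1} = 10 (mod 11).
  i = 3 (α = 6): (6−5)(6−7)(6−8)(6−1) = 1·(−1)·(−2)·5 = 10 ≡ 10, so v_3 = 10^{−1} = 10 (mod 11).
  i = 4 (α = 8): (8−5)(8−7)(8−6)(8−1) = 3·1·2·7 = 42 ≡ 9, so v_4 = 9^{−1} = 5 (mod 11).
  i = 5 (α = 1): (1−5)(1−7)(1−6)(1−8) = (−4)·(−6)·(−5)·(−7) = 840 ≡ 4, so v_5 = 4^{−1} = 3 (mod 11).
  v = [5, 10, 10, 5, 3].
Step 2: syndromes of r = [10, 9, 7, 3, 1] (all sums mod 11).
  S_0 = Σ v_i r_i = 5·10 + 10·9 + 10·7 + 5·3 + 3·1 = 228 ≡ 8.
  S_1 = Σ v_i α_i r_i = 5·5·10 + 10·7·9 + 10·6·7 + 5·8·3 + 3·1·1 = 1423 ≡ 4.
  α_i^2 mod 11 = [3, 5, 3, 9, 1].
  S_2 = Σ v_i α_i^2 r_i = 5·3·10 + 10·5·9 + 10·3·7 + 5·9·3 + 3·1·1 = 948 ≡ 2.
  S = (8, 4, 2) ≠ 0, so r is not a codeword (an error is present).
Step 3: locate the error. For a single error e at position i, S_ℓ = v_i·e·α_i^ℓ, so α_err = S_1/S_0.
  S_0^{−1} = 8^{−1} = 7 (mod 11), so α_err = 4·7 = 28 ≡ 6 = α_3. Error position i = 3.
  Consistency check: S_2/S_1 = 2·3 = 6 ≡ 6 = α_err ✓ (single-error assumption holds).
Step 4: error magnitude e = S_0/v_3 = S_0·∏_{j≠3}(α_3 − α_j) = 8·10 = 80 ≡ 3 (mod 11).
Step 5: correct position 3: c_3 = r_3 − e = 7 − 3 ≡ 4 (mod 11). Hence c = [10, 9, 4, 3, 1].
  Check: interpolating c through the α_i gives m(x) = 7 + 5·x (degree < 2) with m(α_i) = c_i for every i, so c is indeed a codeword.


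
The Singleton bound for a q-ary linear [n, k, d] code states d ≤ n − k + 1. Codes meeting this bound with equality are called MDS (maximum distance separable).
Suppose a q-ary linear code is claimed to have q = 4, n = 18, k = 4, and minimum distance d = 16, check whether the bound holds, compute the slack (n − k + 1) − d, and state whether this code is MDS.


Singleton RHS = n − k + 1 = 15, slack = -1, bound violated (no such code; not MDS).

Singleton bound: d ≤ n − k + 1.
Here n = 18, k = 4, so n − k + 1 = 15.
Given d = 16, check d ≤ 15: NO.
Slack = (n − k + 1) − d = -1.
The slack is negative: d = 16 exceeds n − k + 1 = 15 by 1, so the Singleton bound is violated and no linear [18, 4, 16]_4 code can exist. In particular it is not MDS (MDS requires d = n − k + 1 exactly).
Description: the claimed parameters are [18, 4, 16]_4; such a code would be impossible (violates the Singleton bound).


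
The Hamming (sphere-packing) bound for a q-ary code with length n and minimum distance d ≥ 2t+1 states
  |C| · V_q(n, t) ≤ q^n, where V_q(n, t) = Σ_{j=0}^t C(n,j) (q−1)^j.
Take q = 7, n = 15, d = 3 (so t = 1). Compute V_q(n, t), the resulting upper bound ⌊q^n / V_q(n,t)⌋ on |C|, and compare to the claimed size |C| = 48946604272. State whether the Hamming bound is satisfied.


V_q(n, t) = 91, q^n = 4747561509943, Hamming bound = 52171005603, |C| = 48946604272 ≤ bound (satisfied).

Step 1: Compute V_q(n, t) = Σ_{j=0}^1 C(n, j) (q−1)^j.
  j = 0: C(15,0)·(6)^0 = 1·1 = 1.
  j = 1: C(15,1)·(6)^1 = 15·6 = 90.
  V_q(n, t) = 1 + 90 = 91.
Step 2: q^n = 7^15 = 4747561509943.
Step 3: Hamming bound ⌊q^n / V_q(n,t)⌋ = ⌊4747561509943/91⌋ = 52171005603.
Step 4: Compare |C| = 48946604272 to 52171005603: satisfied.
The claimed |C| lies below the Hamming bound.


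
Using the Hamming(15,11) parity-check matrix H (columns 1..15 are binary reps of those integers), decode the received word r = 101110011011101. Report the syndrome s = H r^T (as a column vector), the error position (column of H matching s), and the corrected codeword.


s = (0, 1, 1, 1)^T, error position = 7, corrected codeword c = 101110111011101

Compute s = H r^T mod 2 one row at a time:
  s_1 = 1 + 1 + 0 + 1 + 1 + 1 + 0 + 1 = 6 ≡ 0 (mod 2).
  s_2 = 1 + 1 + 0 + 0 + 1 + 1 + 0 + 1 = 5 ≡ 1 (mod 2).
  s_3 = 0 + 1 + 0 + 0 + 0 + 1 + 0 + 1 = 3 ≡ 1 (mod 2).
  s_4 = 1 + 1 + 1 + 0 + 1 + 1 + 1 + 1 = 7 ≡ 1 (mod 2).
s = (0, 1, 1, 1)^T — this equals column 7 of H (binary 0111), so error is at position 7.
Correct: flip bit 7 of r = 101110011011101 to get c = 101110111011101.


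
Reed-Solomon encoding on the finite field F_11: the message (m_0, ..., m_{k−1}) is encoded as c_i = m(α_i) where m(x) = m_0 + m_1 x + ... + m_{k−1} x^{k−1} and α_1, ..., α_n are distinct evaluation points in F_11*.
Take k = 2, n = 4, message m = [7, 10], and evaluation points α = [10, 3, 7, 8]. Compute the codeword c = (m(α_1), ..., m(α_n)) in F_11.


c = [8, 4, 0, 10]

Message polynomial: m(x) = 7 + 10·x (mod 11).
For each evaluation point α_i, compute m(α_i) mod 11:
  α_1 = 10: Horner steps 10 → 8, so m(10) = 8.
  α_2 = 3: Horner steps 10 → 4, so m(3) = 4.
  α_3 = 7: Horner steps 10 → 0, so m(7) = 0.
  α_4 = 8: Horner steps 10 → 10, so m(8) = 10.
Codeword c = [8, 4, 0, 10] ∈ F_11^4.


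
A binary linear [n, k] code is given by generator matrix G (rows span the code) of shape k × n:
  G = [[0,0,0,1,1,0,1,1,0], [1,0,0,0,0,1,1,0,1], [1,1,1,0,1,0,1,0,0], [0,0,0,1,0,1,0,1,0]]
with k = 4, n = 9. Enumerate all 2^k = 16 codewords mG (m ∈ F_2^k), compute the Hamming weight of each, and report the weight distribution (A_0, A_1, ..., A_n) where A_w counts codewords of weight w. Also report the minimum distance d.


Weight distribution: A_0 = 1, A_3 = 3, A_4 = 4, A_5 = 4, A_6 = 2, A_7 = 1, A_8 = 1. Minimum distance d = 3.

Enumerate all 2^4 = 16 messages m ∈ F_2^4.
For each, compute codeword c = mG in F_2^9, then tally its weight.
  m = 0000 → c = 000000000, weight = 0.
  m = 1000 → c = 000110110, weight = 4.
  m = 0100 → c = 100001101, weight = 4.
  m = 1100 → c = 100111011, weight = 6.
  m = 0010 → c = 111010100, weight = 5.
  m = 1010 → c = 111100010, weight = 5.
  m = 0110 → c = 011011001, weight = 5.
  m = 1110 → c = 011101111, weight = 7.
  m = 0001 → c = 000101010, weight = 3.
  m = 1001 → c = 000011100, weight = 3.
  m = 0101 → c = 100100111, weight = 5.
  m = 1101 → c = 100010001, weight = 3.
  m = 0011 → c = 111111110, weight = 8.
  m = 1011 → c = 111001000, weight = 4.
  m = 0111 → c = 011110011, weight = 6.
  m = 1111 → c = 011000101, weight = 4.
Tally weights:
  weight 0: 1 codewords.
  weight 3: 3 codewords.
  weight 4: 4 codewords.
  weight 5: 4 codewords.
  weight 6: 2 codewords.
  weight 7: 1 codewords.
  weight 8: 1 codewords.
Minimum distance d = smallest w > 0 with A_w > 0 = 3.
Sanity: Σ A_w = 16 = 2^4 = 16 ✓.


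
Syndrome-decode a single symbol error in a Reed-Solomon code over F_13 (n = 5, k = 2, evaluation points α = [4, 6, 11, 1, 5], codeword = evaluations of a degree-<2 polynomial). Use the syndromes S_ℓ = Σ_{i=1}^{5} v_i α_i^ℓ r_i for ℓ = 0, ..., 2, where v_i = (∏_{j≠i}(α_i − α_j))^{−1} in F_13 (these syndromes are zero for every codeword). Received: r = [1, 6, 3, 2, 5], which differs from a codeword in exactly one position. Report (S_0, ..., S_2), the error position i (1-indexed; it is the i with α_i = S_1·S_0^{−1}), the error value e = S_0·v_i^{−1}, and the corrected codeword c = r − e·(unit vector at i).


S = (5, 4, 11), error at position 2, error magnitude e = 10, c = [1, 9, 3, 2, 5].

Step 1: column multipliers v_i = (∏_{j≠i}(α_i − α_j))^{−1} mod 13.
  i = 1 (α = 4): (4−6)(4−11)(4−1)(4−5) = (−2)·(−7)·3·(−1) = −42 ≡ 10, so v_1 = 10^{−1} = 4 (mod 13).
  i = 2 (α = 6): (6−4)(6−11)(6−1)(6−5) = 2·(−5)·5·1 = −50 ≡ 2, so v_2 = 2^{−1} = 7 (mod 13).
  i = 3 (α = 11): (11−4)(11−6)(11−1)(11−5) = 7·5·10·6 = 2100 ≡ 7, so v_3 = 7^{−1} = 2 (mod 13).
  i = 4 (α = 1): (1−4)(1−6)(1−11)(1−5) = (−3)·(−5)·(−10)·(−4) = 600 ≡ 2, so v_4 = 2^{−1} = 7 (mod 13).
  i = 5 (α = 5): (5−4)(5−6)(5−11)(5−1) = 1·(−1)·(−6)·4 = 24 ≡ 11, so v_5 = 11^{−1} = 6 (mod 13).
  v = [4, 7, 2, 7, 6].
Step 2: syndromes of r = [1, 6, 3, 2, 5] (all sums mod 13).
  S_0 = Σ v_i r_i = 4·1 + 7·6 + 2·3 + 7·2 + 6·5 = 96 ≡ 5.
  S_1 = Σ v_i α_i r_i = 4·4·1 + 7·6·6 + 2·11·3 + 7·1·2 + 6·5·5 = 498 ≡ 4.
  α_i^2 mod 13 = [3, 10, 4, 1, 12].
  S_2 = Σ v_i α_i^2 r_i = 4·3·1 + 7·10·6 + 2·4·3 + 7·1·2 + 6·12·5 = 830 ≡ 11.
  S = (5, 4, 11) ≠ 0, so r is not a codeword (an error is present).
Step 3: locate the error. For a single error e at position i, S_ℓ = v_i·e·α_i^ℓ, so α_err = S_1/S_0.
  S_0^{−1} = 5^{−1} = 8 (mod 13), so α_err = 4·8 = 32 ≡ 6 = α_2. Error position i = 2.
  Consistency check: S_2/S_1 = 11·10 = 110 ≡ 6 = α_err ✓ (single-error assumption holds).
Step 4: error magnitude e = S_0/v_2 = S_0·∏_{j≠2}(α_2 − α_j) = 5·2 = 10 ≡ 10 (mod 13).
Step 5: correct position 2: c_2 = r_2 − e = 6 − 10 ≡ 9 (mod 13). Hence c = [1, 9, 3, 2, 5].
  Check: interpolating c through the α_i gives m(x) = 11 + 4·x (degree < 2) with m(α_i) = c_i for every i, so c is indeed a codeword.
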